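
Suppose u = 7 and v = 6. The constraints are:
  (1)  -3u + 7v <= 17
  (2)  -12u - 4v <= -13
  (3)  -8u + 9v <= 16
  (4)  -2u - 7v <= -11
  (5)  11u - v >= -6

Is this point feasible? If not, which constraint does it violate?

not feasible — violates (1)

Constraint (1): -3u + 7v = 21, which is not ≤ 17. All other constraints are satisfied.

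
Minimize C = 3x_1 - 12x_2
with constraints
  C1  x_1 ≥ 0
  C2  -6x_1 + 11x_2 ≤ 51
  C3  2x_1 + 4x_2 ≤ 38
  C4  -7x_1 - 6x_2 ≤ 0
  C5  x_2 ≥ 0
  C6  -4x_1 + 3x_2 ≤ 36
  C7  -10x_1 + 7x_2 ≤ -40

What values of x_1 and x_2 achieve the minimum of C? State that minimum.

x_1 = 71/9, x_2 = 50/9, minimum C = -43

The binding constraints are 2x_1 + 4x_2 = 38 and -10x_1 + 7x_2 = -40.
Solving simultaneously gives x_1 = 71/9, x_2 = 50/9.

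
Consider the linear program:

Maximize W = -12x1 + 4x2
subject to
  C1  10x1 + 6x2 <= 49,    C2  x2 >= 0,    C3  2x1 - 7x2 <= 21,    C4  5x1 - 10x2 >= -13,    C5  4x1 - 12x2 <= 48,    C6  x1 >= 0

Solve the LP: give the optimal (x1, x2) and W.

x1 = 0, x2 = 13/10, maximum W = 26/5

Feasible corners and W = -12x1 + 4x2:
  (49/10, 0) → W = -294/5
  (206/65, 75/26) → W = -1722/65
  (0, 0) → W = 0
  (0, 13/10) → W = 26/5

The binding constraints are 5x1 - 10x2 = -13 and x1 = 0.
Solving simultaneously gives x1 = 0, x2 = 13/10.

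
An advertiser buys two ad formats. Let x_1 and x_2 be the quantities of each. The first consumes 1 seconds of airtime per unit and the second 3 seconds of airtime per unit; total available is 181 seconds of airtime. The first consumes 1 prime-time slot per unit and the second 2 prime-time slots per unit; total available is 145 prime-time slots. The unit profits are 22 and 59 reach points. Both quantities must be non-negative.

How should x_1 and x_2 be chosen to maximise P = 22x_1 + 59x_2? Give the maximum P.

x_1 = 73, x_2 = 36, maximum P = 3730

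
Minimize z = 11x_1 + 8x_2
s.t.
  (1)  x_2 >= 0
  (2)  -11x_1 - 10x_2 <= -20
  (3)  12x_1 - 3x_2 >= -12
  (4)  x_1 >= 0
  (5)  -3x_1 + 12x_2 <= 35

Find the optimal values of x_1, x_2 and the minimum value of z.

Corner points and z = 11x_1 + 8x_2:
  (20/11, 0) → z = 20
  (0, 2) → z = 16
  (0, 35/12) → z = 70/3
The feasible region is unbounded (it extends along (4, 1), (1, 0)), but z strictly increases along every unbounded feasible direction, so there is no improving ray and the minimum is attained at a vertex.

x_1 = 0, x_2 = 2, minimum z = 16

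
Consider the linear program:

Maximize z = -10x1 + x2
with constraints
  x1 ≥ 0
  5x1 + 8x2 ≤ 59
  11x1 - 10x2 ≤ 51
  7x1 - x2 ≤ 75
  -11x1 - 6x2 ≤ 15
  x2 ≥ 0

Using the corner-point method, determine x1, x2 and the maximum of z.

Vertices and z = -10x1 + x2:
  (0, 59/8) → z = 59/8
  (0, 0) → z = 0
  (499/69, 197/69) → z = -4793/69
  (51/11, 0) → z = -510/11

The binding constraints are x1 = 0 and 5x1 + 8x2 = 59.
Solving simultaneously gives x1 = 0, x2 = 59/8.

x1 = 0, x2 = 59/8, maximum z = 59/8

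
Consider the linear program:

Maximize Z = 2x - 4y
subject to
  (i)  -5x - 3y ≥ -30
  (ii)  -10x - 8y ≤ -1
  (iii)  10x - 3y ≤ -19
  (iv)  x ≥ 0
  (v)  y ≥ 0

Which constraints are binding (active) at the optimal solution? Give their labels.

(iii) and (iv)

Vertices and Z = 2x - 4y:
  (11/15, 79/9) → Z = -1514/45
  (0, 10) → Z = -40
  (0, 19/3) → Z = -76/3

The maximum is at (0, 19/3). Substituting into each constraint, equality holds for (iii) and (iv); the remaining constraints have slack.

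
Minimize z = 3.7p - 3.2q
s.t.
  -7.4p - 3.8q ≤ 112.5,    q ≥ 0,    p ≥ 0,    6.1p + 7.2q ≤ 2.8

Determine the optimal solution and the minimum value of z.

p = 0, q = 7/18, minimum z = -56/45

Feasible corners and z = 3.7p - 3.2q:
  (0, 0) → z = 0
  (28/61, 0) → z = 518/305
  (0, 7/18) → z = -56/45

At the optimal vertex, p = 0 and 6.1p + 7.2q = 2.8.
Solving simultaneously gives p = 0, q = 7/18.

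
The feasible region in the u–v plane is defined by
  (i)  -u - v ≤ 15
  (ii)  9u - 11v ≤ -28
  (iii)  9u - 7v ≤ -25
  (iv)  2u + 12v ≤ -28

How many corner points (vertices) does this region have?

3

Intersecting each pair of boundary lines and keeping only the points that satisfy every inequality leaves:
  (-193/20, -107/20)
  (-76/5, 1/5)
  (-322/65, -98/65)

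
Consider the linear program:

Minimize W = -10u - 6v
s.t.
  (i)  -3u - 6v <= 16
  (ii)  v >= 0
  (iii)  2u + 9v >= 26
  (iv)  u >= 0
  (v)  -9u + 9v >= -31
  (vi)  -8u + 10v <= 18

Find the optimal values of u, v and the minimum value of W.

u = 236/9, v = 205/9, minimum W = -3590/9

Corner points and W = -10u - 6v:
  (57/11, 172/99) → W = -2054/33
  (49/46, 61/23) → W = -611/23
  (236/9, 205/9) → W = -3590/9

The optimum lies where -9u + 9v = -31 and -8u + 10v = 18.
Solving simultaneously gives u = 236/9, v = 205/9.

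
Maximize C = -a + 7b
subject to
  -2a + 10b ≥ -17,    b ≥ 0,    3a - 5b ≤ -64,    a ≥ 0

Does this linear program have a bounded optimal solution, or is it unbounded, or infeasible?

From the feasible point (0, 64/5), moving in the direction (0, 1) keeps every constraint satisfied while C increases without bound.

unbounded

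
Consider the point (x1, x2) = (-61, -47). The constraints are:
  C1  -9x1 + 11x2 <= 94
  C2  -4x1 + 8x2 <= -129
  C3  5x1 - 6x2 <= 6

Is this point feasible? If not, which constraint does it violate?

feasible

C1: 32 ≤ 94 ✓
C2: -132 ≤ -129 ✓
C3: -23 ≤ 6 ✓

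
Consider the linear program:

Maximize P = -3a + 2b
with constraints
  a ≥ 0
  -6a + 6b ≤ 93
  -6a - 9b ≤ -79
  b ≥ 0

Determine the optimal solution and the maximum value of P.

The feasible region is unbounded (it extends along (1, 0), (1, 1)), but P strictly decreases along every unbounded feasible direction, so there is no improving ray and the maximum is attained at a vertex.

a = 0, b = 31/2, maximum P = 31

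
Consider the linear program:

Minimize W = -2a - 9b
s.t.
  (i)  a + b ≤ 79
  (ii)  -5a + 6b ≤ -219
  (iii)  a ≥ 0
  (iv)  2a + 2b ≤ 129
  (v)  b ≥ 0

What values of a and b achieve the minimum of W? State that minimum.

a = 606/11, b = 207/22, minimum W = -4287/22

Feasible corners and W = -2a - 9b:
  (606/11, 207/22) → W = -4287/22
  (219/5, 0) → W = -438/5
  (129/2, 0) → W = -129

The optimum lies where -5a + 6b = -219 and 2a + 2b = 129.
Solving simultaneously gives a = 606/11, b = 207/22.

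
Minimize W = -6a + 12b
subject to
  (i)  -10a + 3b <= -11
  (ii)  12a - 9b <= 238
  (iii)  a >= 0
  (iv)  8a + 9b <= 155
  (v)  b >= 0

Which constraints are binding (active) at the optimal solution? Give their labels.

Feasible corners and W = -6a + 12b:
  (94/19, 731/57) → W = 2360/19
  (11/10, 0) → W = -33/5
  (155/8, 0) → W = -465/4

The minimum is at (155/8, 0). Substituting into each constraint, equality holds for (iv) and (v); the remaining constraints have slack.

(iv) and (v)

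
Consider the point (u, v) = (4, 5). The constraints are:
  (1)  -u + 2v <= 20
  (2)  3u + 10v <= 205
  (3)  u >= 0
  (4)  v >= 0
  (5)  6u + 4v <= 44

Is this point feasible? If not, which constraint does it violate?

(1): 6 ≤ 20 ✓
(2): 62 ≤ 205 ✓
(3): 4 ≥ 0 ✓
(4): 5 ≥ 0 ✓
(5): 44 ≤ 44 ✓

feasible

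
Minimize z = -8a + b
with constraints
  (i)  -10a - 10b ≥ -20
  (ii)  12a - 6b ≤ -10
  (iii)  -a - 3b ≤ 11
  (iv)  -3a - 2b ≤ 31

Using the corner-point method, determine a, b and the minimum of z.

a = 1/9, b = 17/9, minimum z = 1

The binding constraints are -10a - 10b = -20 and 12a - 6b = -10.
Solving simultaneously gives a = 1/9, b = 17/9.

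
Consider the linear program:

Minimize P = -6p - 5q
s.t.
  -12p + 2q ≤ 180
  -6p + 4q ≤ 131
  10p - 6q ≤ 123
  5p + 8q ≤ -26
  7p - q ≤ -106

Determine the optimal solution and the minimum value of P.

Feasible corners and P = -6p - 5q:
  (-51/2, -63) → P = 468
  (-16, -6) → P = 126
  (-759/32, -1921/32) → P = 14159/32

p = -16, q = -6, minimum P = 126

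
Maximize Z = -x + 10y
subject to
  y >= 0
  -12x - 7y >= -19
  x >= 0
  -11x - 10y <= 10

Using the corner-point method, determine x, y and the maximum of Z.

Extreme points and Z = -x + 10y:
  (19/12, 0) → Z = -19/12
  (0, 0) → Z = 0
  (0, 19/7) → Z = 190/7

At the optimal vertex, -12x - 7y = -19 and x = 0.
Solving simultaneously gives x = 0, y = 19/7.

x = 0, y = 19/7, maximum Z = 190/7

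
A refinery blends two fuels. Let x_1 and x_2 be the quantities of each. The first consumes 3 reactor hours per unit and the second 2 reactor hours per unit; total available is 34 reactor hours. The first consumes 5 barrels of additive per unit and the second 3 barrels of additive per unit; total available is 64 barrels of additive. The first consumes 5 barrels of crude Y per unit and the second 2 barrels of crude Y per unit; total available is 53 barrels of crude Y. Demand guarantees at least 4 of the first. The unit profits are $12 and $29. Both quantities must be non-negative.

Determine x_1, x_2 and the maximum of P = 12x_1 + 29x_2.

The binding constraints are 3x_1 + 2x_2 = 34 and x_1 = 4.
Solving simultaneously gives x_1 = 4, x_2 = 11.

x_1 = 4, x_2 = 11, maximum P = 367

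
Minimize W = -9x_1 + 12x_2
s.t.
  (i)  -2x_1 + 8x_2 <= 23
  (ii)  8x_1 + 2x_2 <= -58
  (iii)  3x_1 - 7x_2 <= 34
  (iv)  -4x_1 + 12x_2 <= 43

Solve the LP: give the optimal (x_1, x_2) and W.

The feasible region is unbounded (it extends along (-7, -3), (-3, -1)), but W strictly increases along every unbounded feasible direction, so there is no improving ray and the minimum is attained at a vertex.

At the optimal vertex, 8x_1 + 2x_2 = -58 and 3x_1 - 7x_2 = 34.
Solving simultaneously gives x_1 = -169/31, x_2 = -223/31.

x_1 = -169/31, x_2 = -223/31, minimum W = -1155/31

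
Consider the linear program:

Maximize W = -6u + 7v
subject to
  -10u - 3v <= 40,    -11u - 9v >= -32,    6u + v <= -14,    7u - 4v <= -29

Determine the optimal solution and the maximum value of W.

u = -8, v = 40/3, maximum W = 424/3

Extreme points and W = -6u + 7v:
  (-8, 40/3) → W = 424/3
  (-247/61, 10/61) → W = 1552/61
  (-158/43, 346/43) → W = 3370/43
  (-85/31, 76/31) → W = 1042/31

The optimum lies where -10u - 3v = 40 and -11u - 9v = -32.
Solving simultaneously gives u = -8, v = 40/3.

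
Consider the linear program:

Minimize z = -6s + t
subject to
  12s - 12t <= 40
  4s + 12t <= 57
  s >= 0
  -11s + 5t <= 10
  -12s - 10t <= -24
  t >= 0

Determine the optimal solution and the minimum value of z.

Vertices and z = -6s + t:
  (97/16, 131/48) → z = -1615/48
  (10/3, 0) → z = -20
  (165/152, 667/152) → z = -17/8
  (2/17, 192/85) → z = 132/85
  (2, 0) → z = -12

s = 97/16, t = 131/48, minimum z = -1615/48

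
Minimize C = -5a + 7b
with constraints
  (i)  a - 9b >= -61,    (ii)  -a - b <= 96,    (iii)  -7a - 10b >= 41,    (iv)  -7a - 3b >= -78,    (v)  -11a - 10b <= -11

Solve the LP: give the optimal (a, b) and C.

Corner points and C = -5a + 7b:
  (129/7, -17) → C = -1478/7
  (13, -66/5) → C = -787/5
  (747/37, -781/37) → C = -9202/37

The optimum lies where -7a - 3b = -78 and -11a - 10b = -11.
Solving simultaneously gives a = 747/37, b = -781/37.

a = 747/37, b = -781/37, minimum C = -9202/37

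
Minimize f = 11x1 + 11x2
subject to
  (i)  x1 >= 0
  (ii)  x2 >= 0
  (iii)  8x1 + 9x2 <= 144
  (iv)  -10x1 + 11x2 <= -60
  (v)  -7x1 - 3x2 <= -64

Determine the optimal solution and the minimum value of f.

x1 = 64/7, x2 = 0, minimum f = 704/7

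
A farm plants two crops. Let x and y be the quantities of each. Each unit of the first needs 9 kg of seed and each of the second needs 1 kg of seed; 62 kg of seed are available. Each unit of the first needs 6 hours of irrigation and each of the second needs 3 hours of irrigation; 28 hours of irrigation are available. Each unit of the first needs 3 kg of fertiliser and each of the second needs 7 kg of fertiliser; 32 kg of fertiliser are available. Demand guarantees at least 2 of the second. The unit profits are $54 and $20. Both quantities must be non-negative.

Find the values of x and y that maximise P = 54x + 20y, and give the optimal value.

Corner points and P = 54x + 20y:
  (0, 32/7) → P = 640/7
  (0, 2) → P = 40
  (100/33, 36/11) → P = 2520/11
  (11/3, 2) → P = 238

The optimum lies where 6x + 3y = 28 and y = 2.
Solving simultaneously gives x = 11/3, y = 2.

x = 11/3, y = 2, maximum P = 238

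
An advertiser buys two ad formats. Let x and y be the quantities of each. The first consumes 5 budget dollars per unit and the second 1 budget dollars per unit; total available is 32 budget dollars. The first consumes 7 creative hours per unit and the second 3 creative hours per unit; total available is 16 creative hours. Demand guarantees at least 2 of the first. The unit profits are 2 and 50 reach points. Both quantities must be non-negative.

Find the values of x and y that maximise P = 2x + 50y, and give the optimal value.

Vertices and P = 2x + 50y:
  (16/7, 0) → P = 32/7
  (2, 0) → P = 4
  (2, 2/3) → P = 112/3

At the optimal vertex, 7x + 3y = 16 and x = 2.
Solving simultaneously gives x = 2, y = 2/3.

x = 2, y = 2/3, maximum P = 112/3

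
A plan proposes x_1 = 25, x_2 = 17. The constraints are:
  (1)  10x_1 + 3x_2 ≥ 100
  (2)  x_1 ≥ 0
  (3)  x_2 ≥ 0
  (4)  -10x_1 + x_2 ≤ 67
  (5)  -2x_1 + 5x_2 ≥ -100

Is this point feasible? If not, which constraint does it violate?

feasible

(1): 301 ≥ 100 ✓
(2): 25 ≥ 0 ✓
(3): 17 ≥ 0 ✓
(4): -233 ≤ 67 ✓
(5): 35 ≥ -100 ✓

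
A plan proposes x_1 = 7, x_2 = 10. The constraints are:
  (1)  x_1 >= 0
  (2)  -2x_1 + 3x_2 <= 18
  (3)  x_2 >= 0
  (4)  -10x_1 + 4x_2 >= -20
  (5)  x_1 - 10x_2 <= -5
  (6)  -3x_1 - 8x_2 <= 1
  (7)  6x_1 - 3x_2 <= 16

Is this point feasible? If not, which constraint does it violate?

not feasible — violates (4)

Constraint (4): -10x_1 + 4x_2 = -30, which is not ≥ -20. All other constraints are satisfied.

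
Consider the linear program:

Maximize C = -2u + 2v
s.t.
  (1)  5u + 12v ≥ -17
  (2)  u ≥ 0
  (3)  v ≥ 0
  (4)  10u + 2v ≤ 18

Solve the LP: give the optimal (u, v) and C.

u = 0, v = 9, maximum C = 18

Extreme points and C = -2u + 2v:
  (0, 0) → C = 0
  (0, 9) → C = 18
  (9/5, 0) → C = -18/5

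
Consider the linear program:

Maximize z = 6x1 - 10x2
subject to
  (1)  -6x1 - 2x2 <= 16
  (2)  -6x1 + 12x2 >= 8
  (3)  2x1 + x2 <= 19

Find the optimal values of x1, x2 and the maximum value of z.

x1 = 22/3, x2 = 13/3, maximum z = 2/3

Vertices and z = 6x1 - 10x2:
  (-52/21, -4/7) → z = -64/7
  (-27, 73) → z = -892
  (22/3, 13/3) → z = 2/3

The optimum lies where -6x1 + 12x2 = 8 and 2x1 + x2 = 19.
Solving simultaneously gives x1 = 22/3, x2 = 13/3.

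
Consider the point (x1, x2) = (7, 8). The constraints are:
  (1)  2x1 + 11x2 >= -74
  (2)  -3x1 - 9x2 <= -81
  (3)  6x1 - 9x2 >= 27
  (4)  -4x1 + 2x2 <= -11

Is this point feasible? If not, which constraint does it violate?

not feasible — violates (3)

Constraint (3): 6x1 - 9x2 = -30, which is not ≥ 27. All other constraints are satisfied.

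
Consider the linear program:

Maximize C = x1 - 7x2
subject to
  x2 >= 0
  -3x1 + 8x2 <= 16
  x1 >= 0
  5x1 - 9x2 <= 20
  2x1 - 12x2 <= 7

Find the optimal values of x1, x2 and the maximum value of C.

Feasible corners and C = x1 - 7x2:
  (0, 0) → C = 0
  (7/2, 0) → C = 7/2
  (0, 2) → C = -14
  (304/13, 140/13) → C = -52
  (59/14, 5/42) → C = 71/21

x1 = 7/2, x2 = 0, maximum C = 7/2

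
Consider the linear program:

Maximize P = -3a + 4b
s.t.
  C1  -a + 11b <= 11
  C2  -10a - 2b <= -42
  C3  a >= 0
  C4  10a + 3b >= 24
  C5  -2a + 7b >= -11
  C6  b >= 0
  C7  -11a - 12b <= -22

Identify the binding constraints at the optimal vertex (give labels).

Feasible corners and P = -3a + 4b:
  (55/14, 19/14) → P = -89/14
  (66/5, 11/5) → P = -154/5
  (21/5, 0) → P = -63/5
  (11/2, 0) → P = -33/2

The maximum is at (55/14, 19/14). Substituting into each constraint, equality holds for C1 and C2; the remaining constraints have slack.

C1 and C2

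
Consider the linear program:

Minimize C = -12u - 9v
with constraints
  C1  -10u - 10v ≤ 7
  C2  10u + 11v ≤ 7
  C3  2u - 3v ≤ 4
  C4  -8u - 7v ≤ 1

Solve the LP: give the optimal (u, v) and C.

u = 5/4, v = -1/2, minimum C = -21/2

Feasible corners and C = -12u - 9v:
  (5/4, -1/2) → C = -21/2
  (-10/3, 11/3) → C = 7
  (25/38, -17/19) → C = 3/19

The optimum lies where 10u + 11v = 7 and 2u - 3v = 4.
Solving simultaneously gives u = 5/4, v = -1/2.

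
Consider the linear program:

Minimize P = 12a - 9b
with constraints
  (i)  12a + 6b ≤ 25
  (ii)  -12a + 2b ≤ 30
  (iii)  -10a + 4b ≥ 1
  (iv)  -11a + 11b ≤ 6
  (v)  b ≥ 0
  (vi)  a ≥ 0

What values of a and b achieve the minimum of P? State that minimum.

a = 0, b = 6/11, minimum P = -54/11

Feasible corners and P = 12a - 9b:
  (13/66, 49/66) → P = -95/22
  (0, 1/4) → P = -9/4
  (0, 6/11) → P = -54/11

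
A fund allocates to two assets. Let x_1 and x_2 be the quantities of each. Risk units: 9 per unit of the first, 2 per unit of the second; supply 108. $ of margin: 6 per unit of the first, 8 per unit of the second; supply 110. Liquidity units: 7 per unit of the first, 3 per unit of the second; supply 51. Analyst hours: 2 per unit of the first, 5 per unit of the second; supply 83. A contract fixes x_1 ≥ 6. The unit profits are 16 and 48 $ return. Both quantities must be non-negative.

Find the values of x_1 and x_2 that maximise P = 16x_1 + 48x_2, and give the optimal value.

The optimum lies where 7x_1 + 3x_2 = 51 and x_1 = 6.
Solving simultaneously gives x_1 = 6, x_2 = 3.

x_1 = 6, x_2 = 3, maximum P = 240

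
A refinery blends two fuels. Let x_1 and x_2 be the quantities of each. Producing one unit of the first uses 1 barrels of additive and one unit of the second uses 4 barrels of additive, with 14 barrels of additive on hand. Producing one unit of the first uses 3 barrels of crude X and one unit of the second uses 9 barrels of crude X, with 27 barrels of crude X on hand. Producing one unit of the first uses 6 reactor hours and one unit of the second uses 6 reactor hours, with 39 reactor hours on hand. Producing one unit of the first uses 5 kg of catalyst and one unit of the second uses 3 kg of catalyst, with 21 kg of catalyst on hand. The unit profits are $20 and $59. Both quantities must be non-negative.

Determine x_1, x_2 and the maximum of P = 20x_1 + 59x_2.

Corner points and P = 20x_1 + 59x_2:
  (0, 0) → P = 0
  (0, 3) → P = 177
  (21/5, 0) → P = 84
  (3, 2) → P = 178

The optimum lies where 3x_1 + 9x_2 = 27 and 5x_1 + 3x_2 = 21.
Solving simultaneously gives x_1 = 3, x_2 = 2.

x_1 = 3, x_2 = 2, maximum P = 178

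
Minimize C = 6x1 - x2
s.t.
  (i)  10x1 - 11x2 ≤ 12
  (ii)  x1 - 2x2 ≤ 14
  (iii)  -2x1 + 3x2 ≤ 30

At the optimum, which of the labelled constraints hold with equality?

(ii) and (iii)

Feasible corners and C = 6x1 - x2:
  (-130/9, -128/9) → C = -652/9
  (183/4, 81/2) → C = 234
  (-102, -58) → C = -554

The minimum is at (-102, -58). Substituting into each constraint, equality holds for (ii) and (iii); the remaining constraints have slack.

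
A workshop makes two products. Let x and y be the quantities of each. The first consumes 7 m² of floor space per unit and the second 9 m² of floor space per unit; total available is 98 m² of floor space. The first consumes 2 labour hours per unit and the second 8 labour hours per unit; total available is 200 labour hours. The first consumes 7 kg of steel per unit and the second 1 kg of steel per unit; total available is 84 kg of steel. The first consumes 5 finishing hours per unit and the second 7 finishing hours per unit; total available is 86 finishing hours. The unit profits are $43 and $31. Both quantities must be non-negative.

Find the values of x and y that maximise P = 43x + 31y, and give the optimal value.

Corner points and P = 43x + 31y:
  (0, 0) → P = 0
  (0, 98/9) → P = 3038/9
  (12, 0) → P = 516
  (47/4, 7/4) → P = 1119/2

The binding constraints are 7x + 9y = 98 and 7x + y = 84.
Solving simultaneously gives x = 47/4, y = 7/4.

x = 47/4, y = 7/4, maximum P = 1119/2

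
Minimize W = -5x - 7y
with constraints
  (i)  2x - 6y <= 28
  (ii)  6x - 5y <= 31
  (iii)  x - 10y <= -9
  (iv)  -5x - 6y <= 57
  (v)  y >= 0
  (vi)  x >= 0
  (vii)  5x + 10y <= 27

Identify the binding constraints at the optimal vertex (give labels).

(iii) and (vii)

Feasible corners and W = -5x - 7y:
  (0, 9/10) → W = -63/10
  (3, 6/5) → W = -117/5
  (0, 27/10) → W = -189/10

The minimum is at (3, 6/5). Substituting into each constraint, equality holds for (iii) and (vii); the remaining constraints have slack.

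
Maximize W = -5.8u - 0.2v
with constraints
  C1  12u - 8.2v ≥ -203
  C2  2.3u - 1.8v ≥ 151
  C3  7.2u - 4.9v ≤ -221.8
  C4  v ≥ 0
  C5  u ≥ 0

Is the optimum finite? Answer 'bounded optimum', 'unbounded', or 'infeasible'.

The boundaries 2.3u - 1.8v = 151 and v = 0 meet at (1510/23, 0), but that point violates 7.2u - 4.9v ≤ -221.8. Every candidate vertex is excluded by some other constraint, so the feasible region is empty.

infeasible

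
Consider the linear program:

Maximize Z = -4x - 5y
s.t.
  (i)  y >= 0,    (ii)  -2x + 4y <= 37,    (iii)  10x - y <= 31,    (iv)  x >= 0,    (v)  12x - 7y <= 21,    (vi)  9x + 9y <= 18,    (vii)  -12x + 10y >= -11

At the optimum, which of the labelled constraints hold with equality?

(i) and (iv)

Extreme points and Z = -4x - 5y:
  (0, 0) → Z = 0
  (11/12, 0) → Z = -11/3
  (0, 2) → Z = -10
  (31/22, 13/22) → Z = -189/22

The maximum is at (0, 0). Substituting into each constraint, equality holds for (i) and (iv); the remaining constraints have slack.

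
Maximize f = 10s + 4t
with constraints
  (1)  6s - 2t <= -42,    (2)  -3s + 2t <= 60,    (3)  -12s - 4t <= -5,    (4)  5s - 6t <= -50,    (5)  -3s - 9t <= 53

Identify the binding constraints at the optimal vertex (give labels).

Vertices and f = 10s + 4t:
  (6, 39) → f = 216
  (-79/24, 89/8) → f = 139/12
  (-115/18, 245/12) → f = 160/9

The maximum is at (6, 39). Substituting into each constraint, equality holds for (1) and (2); the remaining constraints have slack.

(1) and (2)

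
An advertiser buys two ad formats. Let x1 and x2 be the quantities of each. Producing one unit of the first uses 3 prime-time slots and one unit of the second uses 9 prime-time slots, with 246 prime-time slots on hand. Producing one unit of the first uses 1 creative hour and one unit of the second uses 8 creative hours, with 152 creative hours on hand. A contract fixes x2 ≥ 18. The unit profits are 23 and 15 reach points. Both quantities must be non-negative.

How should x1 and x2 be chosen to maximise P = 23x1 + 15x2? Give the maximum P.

x1 = 8, x2 = 18, maximum P = 454

At the optimal vertex, x1 + 8x2 = 152 and x2 = 18.
Solving simultaneously gives x1 = 8, x2 = 18.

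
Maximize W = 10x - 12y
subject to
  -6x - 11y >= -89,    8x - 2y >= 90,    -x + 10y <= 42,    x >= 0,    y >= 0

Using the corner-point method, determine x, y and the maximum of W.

Feasible corners and W = 10x - 12y:
  (292/25, 43/25) → W = 2404/25
  (89/6, 0) → W = 445/3
  (45/4, 0) → W = 225/2

x = 89/6, y = 0, maximum W = 445/3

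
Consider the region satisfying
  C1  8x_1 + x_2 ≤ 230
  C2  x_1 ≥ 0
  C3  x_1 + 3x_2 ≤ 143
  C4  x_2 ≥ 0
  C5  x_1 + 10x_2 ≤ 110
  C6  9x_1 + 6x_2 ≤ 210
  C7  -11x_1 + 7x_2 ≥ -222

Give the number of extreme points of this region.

5

Intersecting each pair of boundary lines and keeping only the points that satisfy every inequality leaves:
  (0, 0)
  (0, 11)
  (222/11, 0)
  (120/7, 65/7)
  (934/43, 104/43)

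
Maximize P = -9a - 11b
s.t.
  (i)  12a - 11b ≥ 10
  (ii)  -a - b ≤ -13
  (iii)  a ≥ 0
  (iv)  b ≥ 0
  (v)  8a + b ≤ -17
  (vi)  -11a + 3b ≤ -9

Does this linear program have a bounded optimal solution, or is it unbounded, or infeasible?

The boundaries 12a - 11b = 10 and -a - b = -13 meet at (153/23, 146/23), but that point violates 8a + b ≤ -17. Every candidate vertex is excluded by some other constraint, so the feasible region is empty.

infeasible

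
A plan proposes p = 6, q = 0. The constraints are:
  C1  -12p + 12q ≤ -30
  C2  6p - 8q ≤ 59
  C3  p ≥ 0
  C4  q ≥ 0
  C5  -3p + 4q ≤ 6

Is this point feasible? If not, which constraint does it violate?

feasible

C1: -72 ≤ -30 ✓
C2: 36 ≤ 59 ✓
C3: 6 ≥ 0 ✓
C4: 0 ≥ 0 ✓
C5: -18 ≤ 6 ✓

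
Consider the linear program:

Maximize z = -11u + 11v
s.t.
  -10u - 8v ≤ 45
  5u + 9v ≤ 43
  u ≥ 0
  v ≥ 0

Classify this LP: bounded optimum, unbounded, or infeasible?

bounded optimum

Extreme points and z = -11u + 11v:
  (0, 43/9) → z = 473/9
  (43/5, 0) → z = -473/5
  (0, 0) → z = 0
The feasible region has finitely many vertices and no improving ray; the maximum is 473/9 at (0, 43/9).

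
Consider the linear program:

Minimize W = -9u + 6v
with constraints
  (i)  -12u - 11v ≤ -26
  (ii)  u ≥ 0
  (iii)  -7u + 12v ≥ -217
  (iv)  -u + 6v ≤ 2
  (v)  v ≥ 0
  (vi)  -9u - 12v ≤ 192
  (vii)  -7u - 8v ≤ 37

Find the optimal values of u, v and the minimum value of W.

Feasible corners and W = -9u + 6v:
  (134/83, 50/83) → W = -906/83
  (13/6, 0) → W = -39/2
  (221/5, 77/10) → W = -1758/5
  (31, 0) → W = -279

The optimum lies where -7u + 12v = -217 and -u + 6v = 2.
Solving simultaneously gives u = 221/5, v = 77/10.

u = 221/5, v = 77/10, minimum W = -1758/5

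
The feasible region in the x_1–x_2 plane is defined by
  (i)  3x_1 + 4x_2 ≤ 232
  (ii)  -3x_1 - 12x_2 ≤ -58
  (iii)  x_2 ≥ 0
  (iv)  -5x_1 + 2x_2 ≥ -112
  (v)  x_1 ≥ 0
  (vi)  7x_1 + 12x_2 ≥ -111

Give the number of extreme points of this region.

Pairwise boundary intersections that survive every other constraint:
  (456/13, 412/13)
  (0, 58)
  (58/3, 0)
  (0, 29/6)
  (112/5, 0)

5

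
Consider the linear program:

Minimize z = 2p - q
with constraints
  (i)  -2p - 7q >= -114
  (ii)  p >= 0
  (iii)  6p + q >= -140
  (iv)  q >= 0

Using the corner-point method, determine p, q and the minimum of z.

Corner points and z = 2p - q:
  (0, 114/7) → z = -114/7
  (57, 0) → z = 114
  (0, 0) → z = 0

The optimum lies where -2p - 7q = -114 and p = 0.
Solving simultaneously gives p = 0, q = 114/7.

p = 0, q = 114/7, minimum z = -114/7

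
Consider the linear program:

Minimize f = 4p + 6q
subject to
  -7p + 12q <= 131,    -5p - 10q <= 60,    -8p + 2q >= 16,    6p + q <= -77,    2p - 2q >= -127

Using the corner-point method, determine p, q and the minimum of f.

p = -203/13, q = 47/26, minimum f = -671/13

Feasible corners and f = 4p + 6q:
  (-203/13, 47/26) → f = -671/13
  (-1055/79, 247/79) → f = -2738/79
  (-142/11, 5/11) → f = -538/11

At the optimal vertex, -7p + 12q = 131 and -5p - 10q = 60.
Solving simultaneously gives p = -203/13, q = 47/26.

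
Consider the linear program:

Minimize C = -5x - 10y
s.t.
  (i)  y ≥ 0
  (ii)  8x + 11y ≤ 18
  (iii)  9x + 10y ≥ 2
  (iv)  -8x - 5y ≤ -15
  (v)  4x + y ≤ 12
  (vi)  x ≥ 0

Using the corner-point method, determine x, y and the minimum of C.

x = 25/16, y = 1/2, minimum C = -205/16

Feasible corners and C = -5x - 10y:
  (9/4, 0) → C = -45/4
  (15/8, 0) → C = -75/8
  (25/16, 1/2) → C = -205/16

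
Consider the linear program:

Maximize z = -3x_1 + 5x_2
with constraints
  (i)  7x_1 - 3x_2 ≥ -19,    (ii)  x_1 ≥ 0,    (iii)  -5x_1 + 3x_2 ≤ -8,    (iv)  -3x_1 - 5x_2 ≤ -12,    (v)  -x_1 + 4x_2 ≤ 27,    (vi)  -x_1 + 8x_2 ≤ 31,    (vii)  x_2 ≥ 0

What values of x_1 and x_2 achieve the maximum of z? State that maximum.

x_1 = 157/37, x_2 = 163/37, maximum z = 344/37

The feasible region is unbounded (it extends along (8, 1), (1, 0)), but z strictly decreases along every unbounded feasible direction, so there is no improving ray and the maximum is attained at a vertex.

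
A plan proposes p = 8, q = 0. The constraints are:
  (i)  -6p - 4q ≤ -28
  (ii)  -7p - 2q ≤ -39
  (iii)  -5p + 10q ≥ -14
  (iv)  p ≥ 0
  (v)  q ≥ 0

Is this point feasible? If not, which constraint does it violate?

Constraint (iii): -5p + 10q = -40, which is not ≥ -14. All other constraints are satisfied.

not feasible — violates (iii)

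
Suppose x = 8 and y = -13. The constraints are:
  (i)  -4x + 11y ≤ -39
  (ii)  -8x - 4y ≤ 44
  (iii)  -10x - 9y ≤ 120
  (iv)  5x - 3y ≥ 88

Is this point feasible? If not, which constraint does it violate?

Constraint (iv): 5x - 3y = 79, which is not ≥ 88. All other constraints are satisfied.

not feasible — violates (iv)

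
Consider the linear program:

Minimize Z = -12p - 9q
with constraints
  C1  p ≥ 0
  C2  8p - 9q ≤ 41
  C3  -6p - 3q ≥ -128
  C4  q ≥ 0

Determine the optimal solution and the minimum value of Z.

Corner points and Z = -12p - 9q:
  (0, 128/3) → Z = -384
  (0, 0) → Z = 0
  (425/26, 389/39) → Z = -3717/13
  (41/8, 0) → Z = -123/2

p = 0, q = 128/3, minimum Z = -384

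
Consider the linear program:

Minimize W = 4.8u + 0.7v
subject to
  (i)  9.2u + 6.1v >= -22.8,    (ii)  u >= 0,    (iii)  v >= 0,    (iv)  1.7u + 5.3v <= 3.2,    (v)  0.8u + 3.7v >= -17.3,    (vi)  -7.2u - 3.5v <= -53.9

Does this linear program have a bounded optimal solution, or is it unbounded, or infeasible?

infeasible

The boundaries u = 0 and v = 0 meet at (0, 0), but that point violates -7.2u - 3.5v ≤ -53.9. Every candidate vertex is excluded by some other constraint, so the feasible region is empty.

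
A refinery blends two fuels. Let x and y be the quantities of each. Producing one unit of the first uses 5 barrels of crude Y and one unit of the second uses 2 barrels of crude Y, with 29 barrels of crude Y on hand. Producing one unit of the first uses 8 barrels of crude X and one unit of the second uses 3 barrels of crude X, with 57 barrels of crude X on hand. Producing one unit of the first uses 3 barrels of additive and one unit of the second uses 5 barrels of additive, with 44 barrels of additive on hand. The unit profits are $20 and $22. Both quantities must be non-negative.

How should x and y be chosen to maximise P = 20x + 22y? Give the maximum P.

x = 3, y = 7, maximum P = 214

Corner points and P = 20x + 22y:
  (0, 0) → P = 0
  (0, 44/5) → P = 968/5
  (29/5, 0) → P = 116
  (3, 7) → P = 214

The optimum lies where 5x + 2y = 29 and 3x + 5y = 44.
Solving simultaneously gives x = 3, y = 7.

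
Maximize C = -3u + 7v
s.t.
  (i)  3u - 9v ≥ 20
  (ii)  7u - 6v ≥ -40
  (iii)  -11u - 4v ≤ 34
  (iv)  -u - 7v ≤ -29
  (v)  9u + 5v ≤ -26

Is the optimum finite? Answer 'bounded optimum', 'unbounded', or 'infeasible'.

infeasible

The boundaries 3u - 9v = 20 and -11u - 4v = 34 meet at (-226/111, -322/111), but that point violates -u - 7v ≤ -29. Every candidate vertex is excluded by some other constraint, so the feasible region is empty.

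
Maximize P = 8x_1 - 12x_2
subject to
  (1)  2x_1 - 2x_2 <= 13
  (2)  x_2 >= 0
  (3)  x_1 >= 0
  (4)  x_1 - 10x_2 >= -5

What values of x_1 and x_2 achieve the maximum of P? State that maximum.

x_1 = 13/2, x_2 = 0, maximum P = 52

Corner points and P = 8x_1 - 12x_2:
  (13/2, 0) → P = 52
  (70/9, 23/18) → P = 422/9
  (0, 0) → P = 0
  (0, 1/2) → P = -6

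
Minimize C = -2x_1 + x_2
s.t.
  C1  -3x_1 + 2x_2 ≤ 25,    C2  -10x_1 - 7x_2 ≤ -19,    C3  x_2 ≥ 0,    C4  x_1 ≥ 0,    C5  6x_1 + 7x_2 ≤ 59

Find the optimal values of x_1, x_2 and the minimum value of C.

Vertices and C = -2x_1 + x_2:
  (19/10, 0) → C = -19/5
  (0, 19/7) → C = 19/7
  (59/6, 0) → C = -59/3
  (0, 59/7) → C = 59/7

The binding constraints are x_2 = 0 and 6x_1 + 7x_2 = 59.
Solving simultaneously gives x_1 = 59/6, x_2 = 0.

x_1 = 59/6, x_2 = 0, minimum C = -59/3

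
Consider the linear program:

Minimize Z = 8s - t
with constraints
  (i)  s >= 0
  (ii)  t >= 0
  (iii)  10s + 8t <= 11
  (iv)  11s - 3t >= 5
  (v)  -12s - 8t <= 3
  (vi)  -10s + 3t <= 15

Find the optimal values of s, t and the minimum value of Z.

Vertices and Z = 8s - t:
  (11/10, 0) → Z = 44/5
  (5/11, 0) → Z = 40/11
  (73/118, 71/118) → Z = 513/118

At the optimal vertex, t = 0 and 11s - 3t = 5.
Solving simultaneously gives s = 5/11, t = 0.

s = 5/11, t = 0, minimum Z = 40/11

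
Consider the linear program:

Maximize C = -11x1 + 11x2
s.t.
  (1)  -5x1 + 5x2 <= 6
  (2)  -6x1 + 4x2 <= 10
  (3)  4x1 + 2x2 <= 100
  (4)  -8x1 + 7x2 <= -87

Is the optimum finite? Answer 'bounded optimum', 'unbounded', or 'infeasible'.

bounded optimum

Corner points and C = -11x1 + 11x2:
  (-209/5, -301/5) → C = -1012/5
  (437/22, 113/11) → C = -211/2
The feasible region has finitely many vertices and no improving ray; the maximum is -211/2 at (437/22, 113/11).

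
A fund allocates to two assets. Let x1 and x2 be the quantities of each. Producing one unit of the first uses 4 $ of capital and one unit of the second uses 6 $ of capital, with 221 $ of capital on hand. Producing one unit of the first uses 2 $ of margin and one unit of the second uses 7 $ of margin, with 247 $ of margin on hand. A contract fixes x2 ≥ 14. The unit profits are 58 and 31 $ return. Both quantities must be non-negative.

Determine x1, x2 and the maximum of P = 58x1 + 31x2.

x1 = 137/4, x2 = 14, maximum P = 4841/2

Extreme points and P = 58x1 + 31x2:
  (0, 247/7) → P = 7657/7
  (0, 14) → P = 434
  (65/16, 273/8) → P = 2587/2
  (137/4, 14) → P = 4841/2

The optimum lies where 4x1 + 6x2 = 221 and x2 = 14.
Solving simultaneously gives x1 = 137/4, x2 = 14.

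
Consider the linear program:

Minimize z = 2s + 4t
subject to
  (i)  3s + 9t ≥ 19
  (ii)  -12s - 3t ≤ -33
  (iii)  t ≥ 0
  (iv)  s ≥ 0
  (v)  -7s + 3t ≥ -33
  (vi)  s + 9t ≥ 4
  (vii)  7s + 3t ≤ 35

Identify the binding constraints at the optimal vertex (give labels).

Feasible corners and z = 2s + 4t:
  (80/33, 43/33) → z = 332/33
  (43/9, 14/27) → z = 314/27
  (0, 11) → z = 44
  (0, 35/3) → z = 140/3

The minimum is at (80/33, 43/33). Substituting into each constraint, equality holds for (i) and (ii); the remaining constraints have slack.

(i) and (ii)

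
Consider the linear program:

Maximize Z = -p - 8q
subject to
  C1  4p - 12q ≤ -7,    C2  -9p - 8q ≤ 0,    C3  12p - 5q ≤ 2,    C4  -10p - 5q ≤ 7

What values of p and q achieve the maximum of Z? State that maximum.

Feasible corners and Z = -p - 8q:
  (-2/5, 9/20) → Z = -16/5
  (59/124, 23/31) → Z = -795/124
  (-8/5, 9/5) → Z = -64/5
The feasible region is unbounded (it extends along (-1, 2), (5, 12)), but Z strictly decreases along every unbounded feasible direction, so there is no improving ray and the maximum is attained at a vertex.

The optimum lies where 4p - 12q = -7 and -9p - 8q = 0.
Solving simultaneously gives p = -2/5, q = 9/20.

p = -2/5, q = 9/20, maximum Z = -16/5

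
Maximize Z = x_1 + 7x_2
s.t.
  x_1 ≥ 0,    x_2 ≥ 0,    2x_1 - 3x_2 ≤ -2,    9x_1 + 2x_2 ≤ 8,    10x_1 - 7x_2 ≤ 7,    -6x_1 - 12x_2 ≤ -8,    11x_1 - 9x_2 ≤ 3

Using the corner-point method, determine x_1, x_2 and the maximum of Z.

x_1 = 0, x_2 = 4, maximum Z = 28

Feasible corners and Z = x_1 + 7x_2:
  (0, 2/3) → Z = 14/3
  (0, 4) → Z = 28
  (20/31, 34/31) → Z = 258/31

At the optimal vertex, x_1 = 0 and 9x_1 + 2x_2 = 8.
Solving simultaneously gives x_1 = 0, x_2 = 4.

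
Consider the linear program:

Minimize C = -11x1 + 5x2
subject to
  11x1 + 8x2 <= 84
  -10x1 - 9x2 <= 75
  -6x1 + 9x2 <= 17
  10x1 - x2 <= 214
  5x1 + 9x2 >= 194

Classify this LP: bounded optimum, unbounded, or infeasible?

The boundaries 11x1 + 8x2 = 84 and -6x1 + 9x2 = 17 meet at (620/147, 691/147), but that point violates 5x1 + 9x2 ≥ 194. Every candidate vertex is excluded by some other constraint, so the feasible region is empty.

infeasible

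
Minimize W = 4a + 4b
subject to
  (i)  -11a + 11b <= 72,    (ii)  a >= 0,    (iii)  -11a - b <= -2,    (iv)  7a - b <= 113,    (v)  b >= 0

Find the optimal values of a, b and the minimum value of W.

a = 2/11, b = 0, minimum W = 8/11

Corner points and W = 4a + 4b:
  (0, 72/11) → W = 288/11
  (1315/66, 1747/66) → W = 6124/33
  (0, 2) → W = 8
  (2/11, 0) → W = 8/11
  (113/7, 0) → W = 452/7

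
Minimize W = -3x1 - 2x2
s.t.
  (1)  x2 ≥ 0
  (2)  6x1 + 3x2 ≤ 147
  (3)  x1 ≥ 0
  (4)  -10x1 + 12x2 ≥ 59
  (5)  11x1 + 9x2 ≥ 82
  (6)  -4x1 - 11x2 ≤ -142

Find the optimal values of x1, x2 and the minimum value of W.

x1 = 0, x2 = 49, minimum W = -98

Corner points and W = -3x1 - 2x2:
  (0, 49) → W = -98
  (529/34, 304/17) → W = -2803/34
  (0, 142/11) → W = -284/11
  (1055/158, 828/79) → W = -6477/158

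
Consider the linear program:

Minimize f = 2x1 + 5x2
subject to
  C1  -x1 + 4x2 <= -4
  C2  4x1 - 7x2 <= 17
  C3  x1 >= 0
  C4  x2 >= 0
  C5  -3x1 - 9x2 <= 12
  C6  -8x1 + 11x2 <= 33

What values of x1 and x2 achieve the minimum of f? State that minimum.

x1 = 4, x2 = 0, minimum f = 8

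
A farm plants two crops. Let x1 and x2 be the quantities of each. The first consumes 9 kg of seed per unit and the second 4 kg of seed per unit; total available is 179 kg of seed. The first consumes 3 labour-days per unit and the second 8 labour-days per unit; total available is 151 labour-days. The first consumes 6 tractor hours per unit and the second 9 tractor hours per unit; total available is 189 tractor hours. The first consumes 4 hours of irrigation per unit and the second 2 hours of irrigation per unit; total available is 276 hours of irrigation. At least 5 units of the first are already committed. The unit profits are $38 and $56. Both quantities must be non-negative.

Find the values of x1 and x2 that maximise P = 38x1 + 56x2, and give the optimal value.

x1 = 15, x2 = 11, maximum P = 1186

Extreme points and P = 38x1 + 56x2:
  (179/9, 0) → P = 6802/9
  (5, 0) → P = 190
  (15, 11) → P = 1186
  (51/7, 113/7) → P = 8266/7
  (5, 17) → P = 1142

The optimum lies where 9x1 + 4x2 = 179 and 6x1 + 9x2 = 189.
Solving simultaneously gives x1 = 15, x2 = 11.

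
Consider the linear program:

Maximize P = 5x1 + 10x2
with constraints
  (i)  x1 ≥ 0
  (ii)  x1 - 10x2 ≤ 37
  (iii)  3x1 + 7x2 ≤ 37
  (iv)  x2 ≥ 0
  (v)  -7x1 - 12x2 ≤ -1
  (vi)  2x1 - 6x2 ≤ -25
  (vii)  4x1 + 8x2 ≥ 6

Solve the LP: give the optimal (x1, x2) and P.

The optimum lies where 3x1 + 7x2 = 37 and 2x1 - 6x2 = -25.
Solving simultaneously gives x1 = 47/32, x2 = 149/32.

x1 = 47/32, x2 = 149/32, maximum P = 1725/32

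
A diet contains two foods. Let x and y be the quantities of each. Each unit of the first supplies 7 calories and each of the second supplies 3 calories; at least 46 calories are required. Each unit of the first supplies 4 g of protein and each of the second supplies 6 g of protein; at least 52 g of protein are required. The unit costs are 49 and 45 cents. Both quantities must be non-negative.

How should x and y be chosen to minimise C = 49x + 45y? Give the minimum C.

The feasible region is unbounded (it extends along (0, 1), (1, 0)), but C strictly increases along every unbounded feasible direction, so there is no improving ray and the minimum is attained at a vertex.

x = 4, y = 6, minimum C = 466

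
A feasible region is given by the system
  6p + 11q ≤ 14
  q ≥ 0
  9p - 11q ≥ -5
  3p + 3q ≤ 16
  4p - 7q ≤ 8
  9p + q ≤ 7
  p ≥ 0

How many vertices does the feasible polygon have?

5

The feasible vertices (each the meet of two boundaries and inside every other half-plane) are:
  (3/5, 52/55)
  (21/31, 28/31)
  (7/9, 0)
  (0, 0)
  (0, 5/11)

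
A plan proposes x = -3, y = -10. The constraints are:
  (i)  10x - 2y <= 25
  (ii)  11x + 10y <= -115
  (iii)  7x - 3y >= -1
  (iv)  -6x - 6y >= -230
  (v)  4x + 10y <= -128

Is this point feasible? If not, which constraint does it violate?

Constraint (v): 4x + 10y = -112, which is not ≤ -128. All other constraints are satisfied.

not feasible — violates (v)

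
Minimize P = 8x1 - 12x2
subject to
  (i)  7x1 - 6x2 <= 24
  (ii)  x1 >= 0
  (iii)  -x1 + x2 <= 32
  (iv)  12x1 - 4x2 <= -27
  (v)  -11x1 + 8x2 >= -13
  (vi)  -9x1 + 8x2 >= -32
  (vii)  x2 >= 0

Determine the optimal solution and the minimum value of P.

Vertices and P = 8x1 - 12x2:
  (0, 32) → P = -384
  (0, 27/4) → P = -81
  (101/8, 357/8) → P = -869/2

The optimum lies where -x1 + x2 = 32 and 12x1 - 4x2 = -27.
Solving simultaneously gives x1 = 101/8, x2 = 357/8.

x1 = 101/8, x2 = 357/8, minimum P = -869/2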